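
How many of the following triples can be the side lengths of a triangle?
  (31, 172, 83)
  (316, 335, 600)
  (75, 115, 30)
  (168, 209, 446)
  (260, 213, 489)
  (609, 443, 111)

1

(31,83,172): 31+83 ≤ 172 → not valid
(316,335,600): 316+335 > 600 → valid
(30,75,115): 30+75 ≤ 115 → not valid
(168,209,446): 168+209 ≤ 446 → not valid
(213,260,489): 213+260 ≤ 489 → not valid
(111,443,609): 111+443 ≤ 609 → not valid
1 of the 6 triples forms a triangle.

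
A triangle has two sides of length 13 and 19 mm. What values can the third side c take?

6 < c < 32 (mm)

By the triangle inequality, c must be less than 13 + 19 = 32 and greater than |13 − 19| = 6.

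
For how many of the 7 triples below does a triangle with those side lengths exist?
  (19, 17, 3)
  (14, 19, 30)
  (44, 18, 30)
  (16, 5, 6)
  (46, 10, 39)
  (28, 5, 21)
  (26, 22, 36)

5

(3,17,19): 3+17 > 19 → valid
(14,19,30): 14+19 > 30 → valid
(18,30,44): 18+30 > 44 → valid
(5,6,16): 5+6 ≤ 16 → not valid
(10,39,46): 10+39 > 46 → valid
(5,21,28): 5+21 ≤ 28 → not valid
(22,26,36): 22+26 > 36 → valid
5 of the 7 triples form a triangle.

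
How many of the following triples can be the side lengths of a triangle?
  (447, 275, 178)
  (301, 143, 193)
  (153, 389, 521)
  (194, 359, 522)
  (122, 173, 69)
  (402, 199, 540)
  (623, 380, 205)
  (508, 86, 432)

(178,275,447): 178+275 > 447 → valid
(143,193,301): 143+193 > 301 → valid
(153,389,521): 153+389 > 521 → valid
(194,359,522): 194+359 > 522 → valid
(69,122,173): 69+122 > 173 → valid
(199,402,540): 199+402 > 540 → valid
(205,380,623): 205+380 ≤ 623 → not valid
(86,432,508): 86+432 > 508 → valid
7 of the 8 triples form a triangle.

7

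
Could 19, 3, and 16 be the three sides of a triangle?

No

The two shorter sides sum to 19, exactly equal to the longest side 19.
That gives only a degenerate (flat) triangle — the inequality must be strict.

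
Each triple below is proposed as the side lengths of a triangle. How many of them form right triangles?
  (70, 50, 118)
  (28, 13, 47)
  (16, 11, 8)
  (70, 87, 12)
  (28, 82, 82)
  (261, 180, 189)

1

(70,50,118): 50²+70² = 7400 < 13924 = 118² → obtuse
(28,13,47): 13+28 ≤ 47, not a triangle
(16,11,8): 8²+11² = 185 < 256 = 16² → obtuse
(70,87,12): 12+70 ≤ 87, not a triangle
(28,82,82): 28²+82² = 7508 > 6724 = 82² → acute
(261,180,189): 180²+189² = 68121 = 261² → right
1 of the 6 is right.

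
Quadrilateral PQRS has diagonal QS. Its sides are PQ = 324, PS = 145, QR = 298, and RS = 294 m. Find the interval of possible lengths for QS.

179 < QS < 469

From triangle PQS: |324 − 145| < QS < 324 + 145, i.e. 179 < QS < 469.
From triangle RQS: 4 < QS < 592.
Both must hold, so QS lies in the intersection.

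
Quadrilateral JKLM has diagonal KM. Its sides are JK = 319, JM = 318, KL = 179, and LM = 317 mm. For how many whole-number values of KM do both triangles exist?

357

From triangle JKM: 1 < KM < 637.
From triangle LKM: 138 < KM < 496.
Intersection: 138 < KM < 496, so integers 139 through 495: 357 values.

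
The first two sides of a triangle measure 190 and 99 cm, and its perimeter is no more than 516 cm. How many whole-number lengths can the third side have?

Triangle inequality: 91 < x < 289. Perimeter ≤ 516 gives x ≤ 516 − 190 − 99 = 227.
So 91 < x ≤ 227; integers 92 through 227: 136 values.

136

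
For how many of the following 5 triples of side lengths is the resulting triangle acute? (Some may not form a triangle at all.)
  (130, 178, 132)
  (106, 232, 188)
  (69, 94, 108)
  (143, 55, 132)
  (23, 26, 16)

3

(130,178,132): 130²+132² = 34324 > 31684 = 178² → acute
(106,232,188): 106²+188² = 46580 < 53824 = 232² → obtuse
(69,94,108): 69²+94² = 13597 > 11664 = 108² → acute
(143,55,132): 55²+132² = 20449 = 143² → right
(23,26,16): 16²+23² = 785 > 676 = 26² → acute
3 of the 5 are acute.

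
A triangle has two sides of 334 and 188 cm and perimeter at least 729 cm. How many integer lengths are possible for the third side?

315

Triangle inequality: 146 < x < 522. Perimeter ≥ 729 gives x ≥ 729 − 334 − 188 = 207.
So 207 ≤ x < 522; integers 207 through 521: 315 values.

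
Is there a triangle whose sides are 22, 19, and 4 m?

Yes

The longest side is 22, and the other two sum to 23.
Since 23 > 22, the triangle inequality holds.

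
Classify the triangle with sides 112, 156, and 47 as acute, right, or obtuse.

obtuse

Compare the square of the longest side to the sum of squares of the other two: 47² + 112² = 14753 < 24336 = 156².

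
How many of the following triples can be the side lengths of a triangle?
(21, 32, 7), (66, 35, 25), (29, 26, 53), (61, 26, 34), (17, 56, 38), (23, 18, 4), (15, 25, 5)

1

(7,21,32): 7+21 ≤ 32 → not valid
(25,35,66): 25+35 ≤ 66 → not valid
(26,29,53): 26+29 > 53 → valid
(26,34,61): 26+34 ≤ 61 → not valid
(17,38,56): 17+38 ≤ 56 → not valid
(4,18,23): 4+18 ≤ 23 → not valid
(5,15,25): 5+15 ≤ 25 → not valid
1 of the 7 triples forms a triangle.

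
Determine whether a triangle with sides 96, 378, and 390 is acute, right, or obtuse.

right

Compare the square of the longest side to the sum of squares of the other two: 96² + 378² = 152100 = 390².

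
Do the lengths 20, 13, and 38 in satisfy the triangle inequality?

The longest side is 38, but the other two sum to only 33.
33 < 38, so the triangle inequality fails.

No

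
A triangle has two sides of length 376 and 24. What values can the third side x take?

352 < x < 400

By the triangle inequality, x must be less than 376 + 24 = 400 and greater than |376 − 24| = 352.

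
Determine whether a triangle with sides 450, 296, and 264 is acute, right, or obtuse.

obtuse

Compare the square of the longest side to the sum of squares of the other two: 264² + 296² = 157312 < 202500 = 450².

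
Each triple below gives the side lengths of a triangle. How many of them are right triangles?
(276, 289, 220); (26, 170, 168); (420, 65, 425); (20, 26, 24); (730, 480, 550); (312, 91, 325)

4

(276,289,220): 220²+276² = 124576 > 83521 = 289² → acute
(26,170,168): 26²+168² = 28900 = 170² → right
(420,65,425): 65²+420² = 180625 = 425² → right
(20,26,24): 20²+24² = 976 > 676 = 26² → acute
(730,480,550): 480²+550² = 532900 = 730² → right
(312,91,325): 91²+312² = 105625 = 325² → right
4 of the 6 are right.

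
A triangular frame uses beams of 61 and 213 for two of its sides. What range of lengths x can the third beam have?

By the triangle inequality, x must be less than 61 + 213 = 274 and greater than |61 − 213| = 152.

152 < x < 274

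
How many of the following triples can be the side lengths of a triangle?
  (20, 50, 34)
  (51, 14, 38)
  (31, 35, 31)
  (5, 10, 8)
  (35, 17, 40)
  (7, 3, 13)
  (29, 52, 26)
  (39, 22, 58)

(20,34,50): 20+34 > 50 → valid
(14,38,51): 14+38 > 51 → valid
(31,31,35): 31+31 > 35 → valid
(5,8,10): 5+8 > 10 → valid
(17,35,40): 17+35 > 40 → valid
(3,7,13): 3+7 ≤ 13 → not valid
(26,29,52): 26+29 > 52 → valid
(22,39,58): 22+39 > 58 → valid
7 of the 8 triples form a triangle.

7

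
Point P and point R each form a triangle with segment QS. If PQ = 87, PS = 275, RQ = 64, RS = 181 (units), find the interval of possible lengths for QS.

From triangle PQS: |87 − 275| < QS < 87 + 275, i.e. 188 < QS < 362.
From triangle RQS: 117 < QS < 245.
Both must hold, so QS lies in the intersection.

188 < QS < 245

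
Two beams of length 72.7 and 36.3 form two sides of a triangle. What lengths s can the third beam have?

36.4 < s < 109.0

By the triangle inequality, s must be less than 72.7 + 36.3 = 109.0 and greater than |72.7 − 36.3| = 36.4.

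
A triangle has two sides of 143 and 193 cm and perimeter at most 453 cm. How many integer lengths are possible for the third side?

Triangle inequality: 50 < x < 336. Perimeter ≤ 453 gives x ≤ 453 − 143 − 193 = 117.
So 50 < x ≤ 117; integers 51 through 117: 67 values.

67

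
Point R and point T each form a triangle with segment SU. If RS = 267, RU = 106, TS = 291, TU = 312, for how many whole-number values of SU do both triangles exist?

211

From triangle RSU: 161 < SU < 373.
From triangle TSU: 21 < SU < 603.
Intersection: 161 < SU < 373, so integers 162 through 372: 211 values.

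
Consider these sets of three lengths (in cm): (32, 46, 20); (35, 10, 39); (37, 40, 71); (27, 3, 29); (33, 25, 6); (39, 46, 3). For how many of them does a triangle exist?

(20,32,46): 20+32 > 46 → valid
(10,35,39): 10+35 > 39 → valid
(37,40,71): 37+40 > 71 → valid
(3,27,29): 3+27 > 29 → valid
(6,25,33): 6+25 ≤ 33 → not valid
(3,39,46): 3+39 ≤ 46 → not valid
4 of the 6 triples form a triangle.

4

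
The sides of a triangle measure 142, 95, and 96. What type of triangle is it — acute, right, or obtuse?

Compare the square of the longest side to the sum of squares of the other two: 95² + 96² = 18241 < 20164 = 142².

obtuse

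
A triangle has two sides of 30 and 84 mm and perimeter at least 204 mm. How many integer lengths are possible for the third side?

24

Triangle inequality: 54 < x < 114. Perimeter ≥ 204 gives x ≥ 204 − 30 − 84 = 90.
So 90 ≤ x < 114; integers 90 through 113: 24 values.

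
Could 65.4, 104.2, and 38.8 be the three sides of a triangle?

No

The two shorter sides sum to 104.2, exactly equal to the longest side 104.2.
That gives only a degenerate (flat) triangle — the inequality must be strict.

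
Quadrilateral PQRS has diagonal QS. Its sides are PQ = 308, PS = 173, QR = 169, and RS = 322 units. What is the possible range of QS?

From triangle PQS: |308 − 173| < QS < 308 + 173, i.e. 135 < QS < 481.
From triangle RQS: 153 < QS < 491.
Both must hold, so QS lies in the intersection.

153 < QS < 481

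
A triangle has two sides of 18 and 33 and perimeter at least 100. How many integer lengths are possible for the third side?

2

Triangle inequality: 15 < x < 51. Perimeter ≥ 100 gives x ≥ 100 − 18 − 33 = 49.
So 49 ≤ x < 51; integers 49 through 50: 2 values.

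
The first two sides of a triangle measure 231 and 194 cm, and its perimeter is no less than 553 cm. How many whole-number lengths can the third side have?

Triangle inequality: 37 < x < 425. Perimeter ≥ 553 gives x ≥ 553 − 231 − 194 = 128.
So 128 ≤ x < 425; integers 128 through 424: 297 values.

297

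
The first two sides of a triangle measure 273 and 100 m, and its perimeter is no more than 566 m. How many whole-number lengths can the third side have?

Triangle inequality: 173 < x < 373. Perimeter ≤ 566 gives x ≤ 566 − 273 − 100 = 193.
So 173 < x ≤ 193; integers 174 through 193: 20 values.

20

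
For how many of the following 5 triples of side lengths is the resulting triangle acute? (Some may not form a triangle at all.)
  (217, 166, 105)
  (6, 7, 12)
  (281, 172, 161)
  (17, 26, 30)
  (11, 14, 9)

2

(217,166,105): 105²+166² = 38581 < 47089 = 217² → obtuse
(6,7,12): 6²+7² = 85 < 144 = 12² → obtuse
(281,172,161): 161²+172² = 55505 < 78961 = 281² → obtuse
(17,26,30): 17²+26² = 965 > 900 = 30² → acute
(11,14,9): 9²+11² = 202 > 196 = 14² → acute
2 of the 5 are acute.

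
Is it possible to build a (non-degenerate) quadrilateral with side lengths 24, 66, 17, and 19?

For a quadrilateral, each side must be shorter than the sum of the others.
Here the longest side is 66, but the remaining 3 sides sum to only 60.

No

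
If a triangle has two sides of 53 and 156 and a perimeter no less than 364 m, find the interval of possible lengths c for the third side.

Triangle inequality alone gives 103 < c < 209.
The perimeter condition gives c ≥ 364 − 53 − 156 = 155.
Intersecting the two: 155 ≤ c < 209.

155 ≤ c < 209 m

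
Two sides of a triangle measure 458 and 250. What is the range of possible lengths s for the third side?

By the triangle inequality, s must be less than 458 + 250 = 708 and greater than |458 − 250| = 208.

208 < s < 708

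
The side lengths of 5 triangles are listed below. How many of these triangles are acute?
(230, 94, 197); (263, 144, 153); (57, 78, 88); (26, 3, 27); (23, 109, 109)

(230,94,197): 94²+197² = 47645 < 52900 = 230² → obtuse
(263,144,153): 144²+153² = 44145 < 69169 = 263² → obtuse
(57,78,88): 57²+78² = 9333 > 7744 = 88² → acute
(26,3,27): 3²+26² = 685 < 729 = 27² → obtuse
(23,109,109): 23²+109² = 12410 > 11881 = 109² → acute
2 of the 5 are acute.

2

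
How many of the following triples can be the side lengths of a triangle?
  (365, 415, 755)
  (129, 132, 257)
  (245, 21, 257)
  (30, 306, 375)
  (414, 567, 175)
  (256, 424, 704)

4

(365,415,755): 365+415 > 755 → valid
(129,132,257): 129+132 > 257 → valid
(21,245,257): 21+245 > 257 → valid
(30,306,375): 30+306 ≤ 375 → not valid
(175,414,567): 175+414 > 567 → valid
(256,424,704): 256+424 ≤ 704 → not valid
4 of the 6 triples form a triangle.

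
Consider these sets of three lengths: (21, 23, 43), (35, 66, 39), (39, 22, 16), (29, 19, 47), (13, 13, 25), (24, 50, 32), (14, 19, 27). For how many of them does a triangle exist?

6

(21,23,43): 21+23 > 43 → valid
(35,39,66): 35+39 > 66 → valid
(16,22,39): 16+22 ≤ 39 → not valid
(19,29,47): 19+29 > 47 → valid
(13,13,25): 13+13 > 25 → valid
(24,32,50): 24+32 > 50 → valid
(14,19,27): 14+19 > 27 → valid
6 of the 7 triples form a triangle.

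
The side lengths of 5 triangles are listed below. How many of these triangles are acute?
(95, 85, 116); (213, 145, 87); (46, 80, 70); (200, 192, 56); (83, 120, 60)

(95,85,116): 85²+95² = 16250 > 13456 = 116² → acute
(213,145,87): 87²+145² = 28594 < 45369 = 213² → obtuse
(46,80,70): 46²+70² = 7016 > 6400 = 80² → acute
(200,192,56): 56²+192² = 40000 = 200² → right
(83,120,60): 60²+83² = 10489 < 14400 = 120² → obtuse
2 of the 5 are acute.

2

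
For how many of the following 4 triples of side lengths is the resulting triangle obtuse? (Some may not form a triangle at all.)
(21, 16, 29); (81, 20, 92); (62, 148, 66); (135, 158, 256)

3

(21,16,29): 16²+21² = 697 < 841 = 29² → obtuse
(81,20,92): 20²+81² = 6961 < 8464 = 92² → obtuse
(62,148,66): 62+66 ≤ 148, not a triangle
(135,158,256): 135²+158² = 43189 < 65536 = 256² → obtuse
3 of the 4 are obtuse.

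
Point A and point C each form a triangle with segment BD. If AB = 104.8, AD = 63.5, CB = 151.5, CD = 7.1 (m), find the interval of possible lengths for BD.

From triangle ABD: |104.8 − 63.5| < BD < 104.8 + 63.5, i.e. 41.3 < BD < 168.3.
From triangle CBD: 144.4 < BD < 158.6.
Both must hold, so BD lies in the intersection.

144.4 < BD < 158.6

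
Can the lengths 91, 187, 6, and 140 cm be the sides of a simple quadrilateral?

A quadrilateral exists iff every side is shorter than the sum of the others — equivalently, the longest side is less than the sum of the rest.
Longest side 187 < 237 (sum of the remaining 3), so yes.

Yes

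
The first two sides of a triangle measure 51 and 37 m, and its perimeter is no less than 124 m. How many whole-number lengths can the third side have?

52

Triangle inequality: 14 < x < 88. Perimeter ≥ 124 gives x ≥ 124 − 51 − 37 = 36.
So 36 ≤ x < 88; integers 36 through 87: 52 values.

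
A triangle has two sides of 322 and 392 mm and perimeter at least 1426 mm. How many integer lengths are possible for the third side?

Triangle inequality: 70 < x < 714. Perimeter ≥ 1426 gives x ≥ 1426 − 322 − 392 = 712.
So 712 ≤ x < 714; integers 712 through 713: 2 values.

2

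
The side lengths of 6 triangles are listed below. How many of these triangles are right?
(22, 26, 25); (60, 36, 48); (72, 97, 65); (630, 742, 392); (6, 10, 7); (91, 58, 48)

3

(22,26,25): 22²+25² = 1109 > 676 = 26² → acute
(60,36,48): 36²+48² = 3600 = 60² → right
(72,97,65): 65²+72² = 9409 = 97² → right
(630,742,392): 392²+630² = 550564 = 742² → right
(6,10,7): 6²+7² = 85 < 100 = 10² → obtuse
(91,58,48): 48²+58² = 5668 < 8281 = 91² → obtuse
3 of the 6 are right.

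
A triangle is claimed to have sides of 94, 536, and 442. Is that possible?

No

The two shorter sides sum to 536, exactly equal to the longest side 536.
That gives only a degenerate (flat) triangle — the inequality must be strict.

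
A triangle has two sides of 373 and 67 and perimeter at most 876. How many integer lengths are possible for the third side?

130

Triangle inequality: 306 < x < 440. Perimeter ≤ 876 gives x ≤ 876 − 373 − 67 = 436.
So 306 < x ≤ 436; integers 307 through 436: 130 values.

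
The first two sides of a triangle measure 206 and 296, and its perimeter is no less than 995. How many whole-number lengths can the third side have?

9

Triangle inequality: 90 < x < 502. Perimeter ≥ 995 gives x ≥ 995 − 206 − 296 = 493.
So 493 ≤ x < 502; integers 493 through 501: 9 values.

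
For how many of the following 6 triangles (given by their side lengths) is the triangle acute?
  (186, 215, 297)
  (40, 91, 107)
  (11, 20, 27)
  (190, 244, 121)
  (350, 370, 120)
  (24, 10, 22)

(186,215,297): 186²+215² = 80821 < 88209 = 297² → obtuse
(40,91,107): 40²+91² = 9881 < 11449 = 107² → obtuse
(11,20,27): 11²+20² = 521 < 729 = 27² → obtuse
(190,244,121): 121²+190² = 50741 < 59536 = 244² → obtuse
(350,370,120): 120²+350² = 136900 = 370² → right
(24,10,22): 10²+22² = 584 > 576 = 24² → acute
1 of the 6 is acute.

1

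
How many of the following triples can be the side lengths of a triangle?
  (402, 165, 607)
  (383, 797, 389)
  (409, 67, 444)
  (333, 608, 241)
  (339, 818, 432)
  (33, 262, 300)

(165,402,607): 165+402 ≤ 607 → not valid
(383,389,797): 383+389 ≤ 797 → not valid
(67,409,444): 67+409 > 444 → valid
(241,333,608): 241+333 ≤ 608 → not valid
(339,432,818): 339+432 ≤ 818 → not valid
(33,262,300): 33+262 ≤ 300 → not valid
1 of the 6 triples forms a triangle.

1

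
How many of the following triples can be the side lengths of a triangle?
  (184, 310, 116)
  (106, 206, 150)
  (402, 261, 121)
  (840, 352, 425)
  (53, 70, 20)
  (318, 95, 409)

(116,184,310): 116+184 ≤ 310 → not valid
(106,150,206): 106+150 > 206 → valid
(121,261,402): 121+261 ≤ 402 → not valid
(352,425,840): 352+425 ≤ 840 → not valid
(20,53,70): 20+53 > 70 → valid
(95,318,409): 95+318 > 409 → valid
3 of the 6 triples form a triangle.

3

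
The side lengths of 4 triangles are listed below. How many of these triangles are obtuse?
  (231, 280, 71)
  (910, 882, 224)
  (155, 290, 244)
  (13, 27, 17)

(231,280,71): 71²+231² = 58402 < 78400 = 280² → obtuse
(910,882,224): 224²+882² = 828100 = 910² → right
(155,290,244): 155²+244² = 83561 < 84100 = 290² → obtuse
(13,27,17): 13²+17² = 458 < 729 = 27² → obtuse
3 of the 4 are obtuse.

3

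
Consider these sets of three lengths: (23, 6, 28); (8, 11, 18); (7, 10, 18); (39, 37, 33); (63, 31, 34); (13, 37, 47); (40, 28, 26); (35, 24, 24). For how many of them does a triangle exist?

7

(6,23,28): 6+23 > 28 → valid
(8,11,18): 8+11 > 18 → valid
(7,10,18): 7+10 ≤ 18 → not valid
(33,37,39): 33+37 > 39 → valid
(31,34,63): 31+34 > 63 → valid
(13,37,47): 13+37 > 47 → valid
(26,28,40): 26+28 > 40 → valid
(24,24,35): 24+24 > 35 → valid
7 of the 8 triples form a triangle.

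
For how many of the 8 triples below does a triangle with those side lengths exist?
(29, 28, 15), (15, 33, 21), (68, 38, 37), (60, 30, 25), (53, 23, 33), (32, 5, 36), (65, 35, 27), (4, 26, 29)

(15,28,29): 15+28 > 29 → valid
(15,21,33): 15+21 > 33 → valid
(37,38,68): 37+38 > 68 → valid
(25,30,60): 25+30 ≤ 60 → not valid
(23,33,53): 23+33 > 53 → valid
(5,32,36): 5+32 > 36 → valid
(27,35,65): 27+35 ≤ 65 → not valid
(4,26,29): 4+26 > 29 → valid
6 of the 8 triples form a triangle.

6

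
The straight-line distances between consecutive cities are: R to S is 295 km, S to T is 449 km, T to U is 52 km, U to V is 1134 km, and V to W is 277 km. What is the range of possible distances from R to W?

61 ≤ RW ≤ 2207 km

The maximum is all hops collinear in one direction: 295 + 449 + 52 + 1134 + 277 = 2207.
The longest hop is 1134; the others sum to 1073. Folding the others back against it leaves at least 1134 − 1073 = 61.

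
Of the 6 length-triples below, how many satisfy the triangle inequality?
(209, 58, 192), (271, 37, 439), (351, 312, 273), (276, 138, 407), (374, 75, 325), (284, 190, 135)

5

(58,192,209): 58+192 > 209 → valid
(37,271,439): 37+271 ≤ 439 → not valid
(273,312,351): 273+312 > 351 → valid
(138,276,407): 138+276 > 407 → valid
(75,325,374): 75+325 > 374 → valid
(135,190,284): 135+190 > 284 → valid
5 of the 6 triples form a triangle.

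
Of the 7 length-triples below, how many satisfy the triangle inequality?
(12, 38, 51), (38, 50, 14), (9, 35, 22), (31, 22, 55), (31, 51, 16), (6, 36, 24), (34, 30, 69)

1

(12,38,51): 12+38 ≤ 51 → not valid
(14,38,50): 14+38 > 50 → valid
(9,22,35): 9+22 ≤ 35 → not valid
(22,31,55): 22+31 ≤ 55 → not valid
(16,31,51): 16+31 ≤ 51 → not valid
(6,24,36): 6+24 ≤ 36 → not valid
(30,34,69): 30+34 ≤ 69 → not valid
1 of the 7 triples forms a triangle.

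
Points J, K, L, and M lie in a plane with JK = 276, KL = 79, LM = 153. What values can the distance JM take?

44 ≤ JM ≤ 508

The maximum is all hops collinear in one direction: 276 + 79 + 153 = 508.
The longest hop is 276; the others sum to 232. Folding the others back against it leaves at least 276 − 232 = 44.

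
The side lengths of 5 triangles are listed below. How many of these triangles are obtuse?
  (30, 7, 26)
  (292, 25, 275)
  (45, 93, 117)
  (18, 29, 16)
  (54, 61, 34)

4

(30,7,26): 7²+26² = 725 < 900 = 30² → obtuse
(292,25,275): 25²+275² = 76250 < 85264 = 292² → obtuse
(45,93,117): 45²+93² = 10674 < 13689 = 117² → obtuse
(18,29,16): 16²+18² = 580 < 841 = 29² → obtuse
(54,61,34): 34²+54² = 4072 > 3721 = 61² → acute
4 of the 5 are obtuse.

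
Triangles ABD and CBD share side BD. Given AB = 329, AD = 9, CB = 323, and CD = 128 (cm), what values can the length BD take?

320 < BD < 338

From triangle ABD: |329 − 9| < BD < 329 + 9, i.e. 320 < BD < 338.
From triangle CBD: 195 < BD < 451.
Both must hold, so BD lies in the intersection.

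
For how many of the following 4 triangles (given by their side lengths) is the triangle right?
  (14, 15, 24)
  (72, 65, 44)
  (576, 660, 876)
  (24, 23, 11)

1

(14,15,24): 14²+15² = 421 < 576 = 24² → obtuse
(72,65,44): 44²+65² = 6161 > 5184 = 72² → acute
(576,660,876): 576²+660² = 767376 = 876² → right
(24,23,11): 11²+23² = 650 > 576 = 24² → acute
1 of the 4 is right.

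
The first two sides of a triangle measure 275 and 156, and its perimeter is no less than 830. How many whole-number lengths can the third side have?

32

Triangle inequality: 119 < x < 431. Perimeter ≥ 830 gives x ≥ 830 − 275 − 156 = 399.
So 399 ≤ x < 431; integers 399 through 430: 32 values.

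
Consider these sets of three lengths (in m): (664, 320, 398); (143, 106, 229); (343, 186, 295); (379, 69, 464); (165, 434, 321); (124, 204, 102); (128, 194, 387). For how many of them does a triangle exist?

5

(320,398,664): 320+398 > 664 → valid
(106,143,229): 106+143 > 229 → valid
(186,295,343): 186+295 > 343 → valid
(69,379,464): 69+379 ≤ 464 → not valid
(165,321,434): 165+321 > 434 → valid
(102,124,204): 102+124 > 204 → valid
(128,194,387): 128+194 ≤ 387 → not valid
5 of the 7 triples form a triangle.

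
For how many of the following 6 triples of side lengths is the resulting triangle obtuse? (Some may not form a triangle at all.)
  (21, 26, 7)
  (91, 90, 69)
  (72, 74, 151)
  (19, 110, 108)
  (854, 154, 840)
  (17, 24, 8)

(21,26,7): 7²+21² = 490 < 676 = 26² → obtuse
(91,90,69): 69²+90² = 12861 > 8281 = 91² → acute
(72,74,151): 72+74 ≤ 151, not a triangle
(19,110,108): 19²+108² = 12025 < 12100 = 110² → obtuse
(854,154,840): 154²+840² = 729316 = 854² → right
(17,24,8): 8²+17² = 353 < 576 = 24² → obtuse
3 of the 6 are obtuse.

3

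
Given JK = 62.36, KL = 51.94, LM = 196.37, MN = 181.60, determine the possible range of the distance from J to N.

0 ≤ JN ≤ 492.27

The maximum is all hops collinear in one direction: 62.36 + 51.94 + 196.37 + 181.60 = 492.27.
The longest hop is 196.37; the others sum to 295.90. Since 196.37 ≤ 295.90, the path can fold back on itself completely, so the minimum distance is 0.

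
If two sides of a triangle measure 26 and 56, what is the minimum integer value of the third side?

The third side must be strictly greater than |26 − 56| = 30.
The smallest integer above 30 is 31.

31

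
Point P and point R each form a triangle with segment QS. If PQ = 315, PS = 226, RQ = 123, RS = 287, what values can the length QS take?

164 < QS < 410

From triangle PQS: |315 − 226| < QS < 315 + 226, i.e. 89 < QS < 541.
From triangle RQS: 164 < QS < 410.
Both must hold, so QS lies in the intersection.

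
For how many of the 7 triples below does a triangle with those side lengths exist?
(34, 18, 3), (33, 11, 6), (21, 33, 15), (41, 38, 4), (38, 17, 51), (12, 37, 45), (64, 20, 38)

4

(3,18,34): 3+18 ≤ 34 → not valid
(6,11,33): 6+11 ≤ 33 → not valid
(15,21,33): 15+21 > 33 → valid
(4,38,41): 4+38 > 41 → valid
(17,38,51): 17+38 > 51 → valid
(12,37,45): 12+37 > 45 → valid
(20,38,64): 20+38 ≤ 64 → not valid
4 of the 7 triples form a triangle.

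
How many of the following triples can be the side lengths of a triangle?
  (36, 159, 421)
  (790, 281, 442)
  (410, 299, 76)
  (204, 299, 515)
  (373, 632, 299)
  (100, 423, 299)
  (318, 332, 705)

(36,159,421): 36+159 ≤ 421 → not valid
(281,442,790): 281+442 ≤ 790 → not valid
(76,299,410): 76+299 ≤ 410 → not valid
(204,299,515): 204+299 ≤ 515 → not valid
(299,373,632): 299+373 > 632 → valid
(100,299,423): 100+299 ≤ 423 → not valid
(318,332,705): 318+332 ≤ 705 → not valid
1 of the 7 triples forms a triangle.

1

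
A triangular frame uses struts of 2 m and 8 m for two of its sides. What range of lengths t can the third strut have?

By the triangle inequality, t must be less than 2 + 8 = 10 and greater than |2 − 8| = 6.

6 < t < 10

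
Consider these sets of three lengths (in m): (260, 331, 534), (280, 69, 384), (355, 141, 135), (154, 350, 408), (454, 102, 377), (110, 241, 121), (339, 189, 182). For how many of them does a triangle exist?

4

(260,331,534): 260+331 > 534 → valid
(69,280,384): 69+280 ≤ 384 → not valid
(135,141,355): 135+141 ≤ 355 → not valid
(154,350,408): 154+350 > 408 → valid
(102,377,454): 102+377 > 454 → valid
(110,121,241): 110+121 ≤ 241 → not valid
(182,189,339): 182+189 > 339 → valid
4 of the 7 triples form a triangle.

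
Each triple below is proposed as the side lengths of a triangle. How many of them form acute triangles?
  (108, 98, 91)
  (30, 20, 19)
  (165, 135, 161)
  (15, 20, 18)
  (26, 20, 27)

(108,98,91): 91²+98² = 17885 > 11664 = 108² → acute
(30,20,19): 19²+20² = 761 < 900 = 30² → obtuse
(165,135,161): 135²+161² = 44146 > 27225 = 165² → acute
(15,20,18): 15²+18² = 549 > 400 = 20² → acute
(26,20,27): 20²+26² = 1076 > 729 = 27² → acute
4 of the 5 are acute.

4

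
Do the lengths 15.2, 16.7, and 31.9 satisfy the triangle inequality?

The two shorter sides sum to 31.9, exactly equal to the longest side 31.9.
That gives only a degenerate (flat) triangle — the inequality must be strict.

No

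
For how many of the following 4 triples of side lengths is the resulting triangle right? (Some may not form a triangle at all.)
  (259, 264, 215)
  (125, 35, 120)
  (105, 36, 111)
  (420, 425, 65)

(259,264,215): 215²+259² = 113306 > 69696 = 264² → acute
(125,35,120): 35²+120² = 15625 = 125² → right
(105,36,111): 36²+105² = 12321 = 111² → right
(420,425,65): 65²+420² = 180625 = 425² → right
3 of the 4 are right.

3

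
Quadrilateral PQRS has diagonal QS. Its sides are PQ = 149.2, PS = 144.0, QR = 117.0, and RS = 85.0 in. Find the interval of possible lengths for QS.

32.0 < QS < 202.0

From triangle PQS: |149.2 − 144.0| < QS < 149.2 + 144.0, i.e. 5.2 < QS < 293.2.
From triangle RQS: 32.0 < QS < 202.0.
Both must hold, so QS lies in the intersection.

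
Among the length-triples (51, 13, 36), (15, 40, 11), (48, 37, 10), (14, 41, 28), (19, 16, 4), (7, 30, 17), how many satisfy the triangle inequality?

2

(13,36,51): 13+36 ≤ 51 → not valid
(11,15,40): 11+15 ≤ 40 → not valid
(10,37,48): 10+37 ≤ 48 → not valid
(14,28,41): 14+28 > 41 → valid
(4,16,19): 4+16 > 19 → valid
(7,17,30): 7+17 ≤ 30 → not valid
2 of the 6 triples form a triangle.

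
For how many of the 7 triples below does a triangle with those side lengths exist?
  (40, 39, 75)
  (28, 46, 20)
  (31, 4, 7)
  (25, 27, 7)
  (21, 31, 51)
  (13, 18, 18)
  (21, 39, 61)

(39,40,75): 39+40 > 75 → valid
(20,28,46): 20+28 > 46 → valid
(4,7,31): 4+7 ≤ 31 → not valid
(7,25,27): 7+25 > 27 → valid
(21,31,51): 21+31 > 51 → valid
(13,18,18): 13+18 > 18 → valid
(21,39,61): 21+39 ≤ 61 → not valid
5 of the 7 triples form a triangle.

5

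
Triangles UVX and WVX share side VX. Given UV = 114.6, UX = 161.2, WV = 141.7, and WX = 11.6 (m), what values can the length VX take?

130.1 < VX < 153.3

From triangle UVX: |114.6 − 161.2| < VX < 114.6 + 161.2, i.e. 46.6 < VX < 275.8.
From triangle WVX: 130.1 < VX < 153.3.
Both must hold, so VX lies in the intersection.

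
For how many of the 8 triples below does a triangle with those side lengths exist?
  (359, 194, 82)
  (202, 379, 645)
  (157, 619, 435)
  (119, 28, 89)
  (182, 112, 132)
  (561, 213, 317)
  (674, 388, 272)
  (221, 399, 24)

(82,194,359): 82+194 ≤ 359 → not valid
(202,379,645): 202+379 ≤ 645 → not valid
(157,435,619): 157+435 ≤ 619 → not valid
(28,89,119): 28+89 ≤ 119 → not valid
(112,132,182): 112+132 > 182 → valid
(213,317,561): 213+317 ≤ 561 → not valid
(272,388,674): 272+388 ≤ 674 → not valid
(24,221,399): 24+221 ≤ 399 → not valid
1 of the 8 triples forms a triangle.

1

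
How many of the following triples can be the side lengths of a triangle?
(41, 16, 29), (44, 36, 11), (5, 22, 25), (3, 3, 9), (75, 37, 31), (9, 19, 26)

(16,29,41): 16+29 > 41 → valid
(11,36,44): 11+36 > 44 → valid
(5,22,25): 5+22 > 25 → valid
(3,3,9): 3+3 ≤ 9 → not valid
(31,37,75): 31+37 ≤ 75 → not valid
(9,19,26): 9+19 > 26 → valid
4 of the 6 triples form a triangle.

4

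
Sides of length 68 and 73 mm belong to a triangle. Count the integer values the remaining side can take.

135

The third side lies in the open interval (5, 141).
Integers from 6 to 140 inclusive: 140 − 6 + 1 = 135.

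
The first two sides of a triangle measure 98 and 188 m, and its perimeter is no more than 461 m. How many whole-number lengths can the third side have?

Triangle inequality: 90 < x < 286. Perimeter ≤ 461 gives x ≤ 461 − 98 − 188 = 175.
So 90 < x ≤ 175; integers 91 through 175: 85 values.

85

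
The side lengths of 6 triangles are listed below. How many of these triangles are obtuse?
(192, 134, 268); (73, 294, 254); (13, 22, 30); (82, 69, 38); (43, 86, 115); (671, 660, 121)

5

(192,134,268): 134²+192² = 54820 < 71824 = 268² → obtuse
(73,294,254): 73²+254² = 69845 < 86436 = 294² → obtuse
(13,22,30): 13²+22² = 653 < 900 = 30² → obtuse
(82,69,38): 38²+69² = 6205 < 6724 = 82² → obtuse
(43,86,115): 43²+86² = 9245 < 13225 = 115² → obtuse
(671,660,121): 121²+660² = 450241 = 671² → right
5 of the 6 are obtuse.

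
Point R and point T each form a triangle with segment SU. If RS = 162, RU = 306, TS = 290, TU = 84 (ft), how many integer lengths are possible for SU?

167

From triangle RSU: 144 < SU < 468.
From triangle TSU: 206 < SU < 374.
Intersection: 206 < SU < 374, so integers 207 through 373: 167 values.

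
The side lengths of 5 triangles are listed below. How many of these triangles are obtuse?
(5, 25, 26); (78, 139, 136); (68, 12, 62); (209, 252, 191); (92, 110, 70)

2

(5,25,26): 5²+25² = 650 < 676 = 26² → obtuse
(78,139,136): 78²+136² = 24580 > 19321 = 139² → acute
(68,12,62): 12²+62² = 3988 < 4624 = 68² → obtuse
(209,252,191): 191²+209² = 80162 > 63504 = 252² → acute
(92,110,70): 70²+92² = 13364 > 12100 = 110² → acute
2 of the 5 are obtuse.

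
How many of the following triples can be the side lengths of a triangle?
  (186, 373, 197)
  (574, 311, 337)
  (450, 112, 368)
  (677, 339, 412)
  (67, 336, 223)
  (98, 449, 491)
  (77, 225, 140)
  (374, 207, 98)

(186,197,373): 186+197 > 373 → valid
(311,337,574): 311+337 > 574 → valid
(112,368,450): 112+368 > 450 → valid
(339,412,677): 339+412 > 677 → valid
(67,223,336): 67+223 ≤ 336 → not valid
(98,449,491): 98+449 > 491 → valid
(77,140,225): 77+140 ≤ 225 → not valid
(98,207,374): 98+207 ≤ 374 → not valid
5 of the 8 triples form a triangle.

5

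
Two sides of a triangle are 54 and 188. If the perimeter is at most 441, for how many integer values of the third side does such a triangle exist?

Triangle inequality: 134 < x < 242. Perimeter ≤ 441 gives x ≤ 441 − 54 − 188 = 199.
So 134 < x ≤ 199; integers 135 through 199: 65 values.

65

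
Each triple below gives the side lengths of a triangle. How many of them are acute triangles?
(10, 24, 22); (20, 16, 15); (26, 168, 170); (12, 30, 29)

(10,24,22): 10²+22² = 584 > 576 = 24² → acute
(20,16,15): 15²+16² = 481 > 400 = 20² → acute
(26,168,170): 26²+168² = 28900 = 170² → right
(12,30,29): 12²+29² = 985 > 900 = 30² → acute
3 of the 4 are acute.

3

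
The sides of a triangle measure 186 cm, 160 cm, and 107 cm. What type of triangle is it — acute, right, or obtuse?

acute

Compare the square of the longest side to the sum of squares of the other two: 107² + 160² = 37049 > 34596 = 186².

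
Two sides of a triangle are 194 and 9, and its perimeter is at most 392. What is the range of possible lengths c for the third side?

185 < c ≤ 189

Triangle inequality alone gives 185 < c < 203.
The perimeter condition gives c ≤ 392 − 194 − 9 = 189.
Intersecting the two: 185 < c ≤ 189.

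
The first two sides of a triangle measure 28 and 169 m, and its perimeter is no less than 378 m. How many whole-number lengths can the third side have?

Triangle inequality: 141 < x < 197. Perimeter ≥ 378 gives x ≥ 378 − 28 − 169 = 181.
So 181 ≤ x < 197; integers 181 through 196: 16 values.

16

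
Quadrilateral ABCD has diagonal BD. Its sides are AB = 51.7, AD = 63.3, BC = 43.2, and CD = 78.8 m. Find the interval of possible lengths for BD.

35.6 < BD < 115.0

From triangle ABD: |51.7 − 63.3| < BD < 51.7 + 63.3, i.e. 11.6 < BD < 115.0.
From triangle CBD: 35.6 < BD < 122.0.
Both must hold, so BD lies in the intersection.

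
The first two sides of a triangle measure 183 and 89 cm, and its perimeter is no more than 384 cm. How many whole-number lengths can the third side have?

18

Triangle inequality: 94 < x < 272. Perimeter ≤ 384 gives x ≤ 384 − 183 − 89 = 112.
So 94 < x ≤ 112; integers 95 through 112: 18 values.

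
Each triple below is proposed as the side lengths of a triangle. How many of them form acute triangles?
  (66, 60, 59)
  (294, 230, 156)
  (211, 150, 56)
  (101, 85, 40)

1

(66,60,59): 59²+60² = 7081 > 4356 = 66² → acute
(294,230,156): 156²+230² = 77236 < 86436 = 294² → obtuse
(211,150,56): 56+150 ≤ 211, not a triangle
(101,85,40): 40²+85² = 8825 < 10201 = 101² → obtuse
1 of the 4 is acute.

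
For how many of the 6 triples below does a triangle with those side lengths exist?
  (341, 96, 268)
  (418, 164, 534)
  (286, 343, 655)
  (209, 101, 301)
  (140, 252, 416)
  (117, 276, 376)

(96,268,341): 96+268 > 341 → valid
(164,418,534): 164+418 > 534 → valid
(286,343,655): 286+343 ≤ 655 → not valid
(101,209,301): 101+209 > 301 → valid
(140,252,416): 140+252 ≤ 416 → not valid
(117,276,376): 117+276 > 376 → valid
4 of the 6 triples form a triangle.

4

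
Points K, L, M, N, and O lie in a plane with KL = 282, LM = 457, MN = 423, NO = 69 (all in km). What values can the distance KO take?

The maximum is all hops collinear in one direction: 282 + 457 + 423 + 69 = 1231.
The longest hop is 457; the others sum to 774. Since 457 ≤ 774, the path can fold back on itself completely, so the minimum distance is 0.

0 ≤ KO ≤ 1231 km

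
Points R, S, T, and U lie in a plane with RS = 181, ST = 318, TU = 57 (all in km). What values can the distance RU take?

The maximum is all hops collinear in one direction: 181 + 318 + 57 = 556.
The longest hop is 318; the others sum to 238. Folding the others back against it leaves at least 318 − 238 = 80.

80 ≤ RU ≤ 556 km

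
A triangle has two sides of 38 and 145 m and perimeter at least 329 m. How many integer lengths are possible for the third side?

37

Triangle inequality: 107 < x < 183. Perimeter ≥ 329 gives x ≥ 329 − 38 − 145 = 146.
So 146 ≤ x < 183; integers 146 through 182: 37 values.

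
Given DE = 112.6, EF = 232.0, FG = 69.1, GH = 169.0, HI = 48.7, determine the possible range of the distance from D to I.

The maximum is all hops collinear in one direction: 112.6 + 232.0 + 69.1 + 169.0 + 48.7 = 631.4.
The longest hop is 232.0; the others sum to 399.4. Since 232.0 ≤ 399.4, the path can fold back on itself completely, so the minimum distance is 0.

0 ≤ DI ≤ 631.4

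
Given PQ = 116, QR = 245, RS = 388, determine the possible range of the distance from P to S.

The maximum is all hops collinear in one direction: 116 + 245 + 388 = 749.
The longest hop is 388; the others sum to 361. Folding the others back against it leaves at least 388 − 361 = 27.

27 ≤ PS ≤ 749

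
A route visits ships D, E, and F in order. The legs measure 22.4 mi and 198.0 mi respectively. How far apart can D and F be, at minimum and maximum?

By the triangle inequality, |22.4 − 198.0| ≤ DF ≤ 22.4 + 198.0.

175.6 ≤ DF ≤ 220.4 mi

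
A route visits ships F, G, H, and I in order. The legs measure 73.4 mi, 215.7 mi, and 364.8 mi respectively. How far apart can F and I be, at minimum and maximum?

75.7 ≤ FI ≤ 653.9 mi

The maximum is all hops collinear in one direction: 73.4 + 215.7 + 364.8 = 653.9.
The longest hop is 364.8; the others sum to 289.1. Folding the others back against it leaves at least 364.8 − 289.1 = 75.7.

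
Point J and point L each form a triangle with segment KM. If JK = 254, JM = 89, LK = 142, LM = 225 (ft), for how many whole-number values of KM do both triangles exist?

From triangle JKM: 165 < KM < 343.
From triangle LKM: 83 < KM < 367.
Intersection: 165 < KM < 343, so integers 166 through 342: 177 values.

177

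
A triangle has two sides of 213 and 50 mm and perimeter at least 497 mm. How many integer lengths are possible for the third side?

29

Triangle inequality: 163 < x < 263. Perimeter ≥ 497 gives x ≥ 497 − 213 − 50 = 234.
So 234 ≤ x < 263; integers 234 through 262: 29 values.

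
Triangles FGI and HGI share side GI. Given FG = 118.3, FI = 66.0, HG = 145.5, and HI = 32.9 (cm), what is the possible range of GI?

From triangle FGI: |118.3 − 66.0| < GI < 118.3 + 66.0, i.e. 52.3 < GI < 184.3.
From triangle HGI: 112.6 < GI < 178.4.
Both must hold, so GI lies in the intersection.

112.6 < GI < 178.4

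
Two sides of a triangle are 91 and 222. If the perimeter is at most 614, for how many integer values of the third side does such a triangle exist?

Triangle inequality: 131 < x < 313. Perimeter ≤ 614 gives x ≤ 614 − 91 − 222 = 301.
So 131 < x ≤ 301; integers 132 through 301: 170 values.

170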